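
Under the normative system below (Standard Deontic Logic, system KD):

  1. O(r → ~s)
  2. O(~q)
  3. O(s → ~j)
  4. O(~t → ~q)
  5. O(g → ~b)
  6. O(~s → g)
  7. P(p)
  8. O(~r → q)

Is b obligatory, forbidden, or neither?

Forbidden

From premise 2 we have O(~q).
The contrapositive of premise 8 (O(~r → q)) is O(~q → r), and O(~q) is already established, so O(r).
From O(r) and premise 1, O(r → ~s), we obtain O(~s).
From O(~s) and premise 6, O(~s → g), we obtain O(g).
Applying K to premise 5 (O(g → ~b)) and O(g) yields O(~b).
Premises 3, 4, 7 do not contribute to this derivation.
Thus O(~b), which is F(b): b is forbidden.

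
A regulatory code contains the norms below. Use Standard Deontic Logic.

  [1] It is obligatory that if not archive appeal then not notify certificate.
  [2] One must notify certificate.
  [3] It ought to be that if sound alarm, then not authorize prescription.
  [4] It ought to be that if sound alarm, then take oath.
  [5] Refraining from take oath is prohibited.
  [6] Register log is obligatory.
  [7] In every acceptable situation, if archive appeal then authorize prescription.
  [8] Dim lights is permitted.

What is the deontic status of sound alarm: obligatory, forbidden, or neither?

Forbidden

Premise 2 states O(notify_certificate) outright.
Premise 1 is O(¬archive_appeal → ¬notify_certificate); contrapositively O(notify_certificate → archive_appeal). Since O(notify_certificate) holds, K gives O(archive_appeal).
Premise 7 is O(archive_appeal → authorize_prescription); since O(archive_appeal), deontic closure gives O(authorize_prescription).
Premise 3, O(sound_alarm → ¬authorize_prescription), contraposes to O(authorize_prescription → ¬sound_alarm); with O(authorize_prescription) we get O(¬sound_alarm).
Premises 4, 5, 6, 8 do not contribute to this derivation.
Thus O(¬sound_alarm), which is F(sound_alarm): sound_alarm is forbidden.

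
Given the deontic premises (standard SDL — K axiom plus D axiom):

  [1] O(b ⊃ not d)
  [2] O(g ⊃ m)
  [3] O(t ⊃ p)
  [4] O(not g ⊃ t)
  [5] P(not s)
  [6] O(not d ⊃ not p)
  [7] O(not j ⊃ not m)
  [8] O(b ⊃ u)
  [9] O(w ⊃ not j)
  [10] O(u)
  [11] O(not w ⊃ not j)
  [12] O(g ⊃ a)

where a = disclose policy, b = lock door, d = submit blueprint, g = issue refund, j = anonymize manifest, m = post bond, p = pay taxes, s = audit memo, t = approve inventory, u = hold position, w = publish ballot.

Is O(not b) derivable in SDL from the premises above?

Yes

By case analysis on not w: premise 11 gives O(not w ⊃ not j) and premise 9 gives O(w ⊃ not j), so O(not j) either way.
Applying K to premise 7 (O(not j ⊃ not m)) and O(not j) yields O(not m).
Premise 2 is O(g ⊃ m); contrapositively O(not m ⊃ not g). Since O(not m) holds, K gives O(not g).
From O(not g) and premise 4, O(not g ⊃ t), we obtain O(t).
From O(t) and premise 3, O(t ⊃ p), we obtain O(p).
Premise 6 is O(not d ⊃ not p); contrapositively O(p ⊃ d). Since O(p) holds, K gives O(d).
Premise 1, O(b ⊃ not d), contraposes to O(d ⊃ not b); with O(d) we get O(not b).
Premises 5, 8, 10, 12 do not contribute to this derivation.
So O(not b) follows.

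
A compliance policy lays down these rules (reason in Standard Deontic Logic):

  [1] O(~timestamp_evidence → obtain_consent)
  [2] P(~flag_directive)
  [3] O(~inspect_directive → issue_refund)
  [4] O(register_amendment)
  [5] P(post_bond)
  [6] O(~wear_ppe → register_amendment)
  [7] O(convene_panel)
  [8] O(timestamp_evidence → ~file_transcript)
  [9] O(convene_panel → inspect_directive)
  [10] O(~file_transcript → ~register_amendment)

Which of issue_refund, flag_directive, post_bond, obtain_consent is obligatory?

From premise 4 we have O(register_amendment).
Premise 10 is O(~file_transcript → ~register_amendment); contrapositively O(register_amendment → file_transcript). Since O(register_amendment) holds, K gives O(file_transcript).
Premise 8, O(timestamp_evidence → ~file_transcript), contraposes to O(file_transcript → ~timestamp_evidence); with O(file_transcript) we get O(~timestamp_evidence).
With premise 1, O(~timestamp_evidence → obtain_consent), the K-axiom yields O(obtain_consent).
So O(obtain_consent) holds — obtain_consent is obligatory. None of the other listed options is made obligatory by any chain of premises.

obtain_consent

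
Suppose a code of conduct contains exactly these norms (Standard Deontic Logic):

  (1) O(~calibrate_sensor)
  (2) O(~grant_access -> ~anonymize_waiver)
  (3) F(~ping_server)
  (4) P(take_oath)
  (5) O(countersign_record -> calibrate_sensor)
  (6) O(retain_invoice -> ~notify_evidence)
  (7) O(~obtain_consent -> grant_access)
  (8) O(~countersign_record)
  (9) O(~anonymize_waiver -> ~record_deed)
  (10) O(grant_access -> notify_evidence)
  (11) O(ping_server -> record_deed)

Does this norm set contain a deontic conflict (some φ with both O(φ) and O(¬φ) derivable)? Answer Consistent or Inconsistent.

Premise 5 is O(countersign_record -> calibrate_sensor), but O(countersign_record) is not derivable from the premises, so it does not yield O(calibrate_sensor).
So O(calibrate_sensor) is not derivable, and the apparent clash with O(~calibrate_sensor) does not arise.
A world satisfying every obligation exists (e.g. anonymize_waiver=true, calibrate_sensor=false, countersign_record=false, grant_access=true, notify_evidence=true, obtain_consent=false, ping_server=true, record_deed=true, retain_invoice=false, take_oath=false); no atom is both obligatory and forbidden, so the set is consistent.

Consistent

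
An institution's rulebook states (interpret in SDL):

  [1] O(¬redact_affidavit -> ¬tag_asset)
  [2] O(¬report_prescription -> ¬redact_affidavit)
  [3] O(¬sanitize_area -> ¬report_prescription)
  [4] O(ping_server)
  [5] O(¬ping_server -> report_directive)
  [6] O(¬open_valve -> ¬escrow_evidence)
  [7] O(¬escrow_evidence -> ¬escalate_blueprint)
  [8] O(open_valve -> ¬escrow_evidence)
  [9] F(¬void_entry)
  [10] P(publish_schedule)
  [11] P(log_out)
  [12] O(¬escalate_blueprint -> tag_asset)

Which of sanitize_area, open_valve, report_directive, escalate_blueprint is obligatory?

By case analysis on open_valve: premise 8 gives O(open_valve -> ¬escrow_evidence) and premise 6 gives O(¬open_valve -> ¬escrow_evidence), so O(¬escrow_evidence) either way.
Premise 7 is O(¬escrow_evidence -> ¬escalate_blueprint); since O(¬escrow_evidence), deontic closure gives O(¬escalate_blueprint).
With premise 12, O(¬escalate_blueprint -> tag_asset), the K-axiom yields O(tag_asset).
Premise 1, O(¬redact_affidavit -> ¬tag_asset), contraposes to O(tag_asset -> redact_affidavit); with O(tag_asset) we get O(redact_affidavit).
The contrapositive of premise 2 (O(¬report_prescription -> ¬redact_affidavit)) is O(redact_affidavit -> report_prescription), and O(redact_affidavit) is already established, so O(report_prescription).
The contrapositive of premise 3 (O(¬sanitize_area -> ¬report_prescription)) is O(report_prescription -> sanitize_area), and O(report_prescription) is already established, so O(sanitize_area).
So O(sanitize_area) holds — sanitize_area is obligatory. None of the other listed options is made obligatory by any chain of premises.

sanitize_area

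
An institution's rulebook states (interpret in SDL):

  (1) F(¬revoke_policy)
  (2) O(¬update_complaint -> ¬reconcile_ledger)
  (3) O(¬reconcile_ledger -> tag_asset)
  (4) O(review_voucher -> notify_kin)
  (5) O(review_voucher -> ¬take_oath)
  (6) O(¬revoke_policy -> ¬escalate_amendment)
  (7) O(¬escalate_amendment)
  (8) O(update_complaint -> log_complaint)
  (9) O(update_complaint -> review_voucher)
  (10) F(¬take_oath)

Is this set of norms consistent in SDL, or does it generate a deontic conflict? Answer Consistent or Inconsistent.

Consistent

Premise 6 is O(¬revoke_policy -> ¬escalate_amendment); even if O(¬escalate_amendment) held, inferring O(¬revoke_policy) would be affirming the consequent — invalid.
So O(¬revoke_policy) is not derivable, and the apparent clash with O(revoke_policy) does not arise.
A world satisfying every obligation exists (e.g. escalate_amendment=false, log_complaint=false, notify_kin=false, reconcile_ledger=false, review_voucher=false, revoke_policy=true, tag_asset=true, take_oath=true, update_complaint=false); no atom is both obligatory and forbidden, so the set is consistent.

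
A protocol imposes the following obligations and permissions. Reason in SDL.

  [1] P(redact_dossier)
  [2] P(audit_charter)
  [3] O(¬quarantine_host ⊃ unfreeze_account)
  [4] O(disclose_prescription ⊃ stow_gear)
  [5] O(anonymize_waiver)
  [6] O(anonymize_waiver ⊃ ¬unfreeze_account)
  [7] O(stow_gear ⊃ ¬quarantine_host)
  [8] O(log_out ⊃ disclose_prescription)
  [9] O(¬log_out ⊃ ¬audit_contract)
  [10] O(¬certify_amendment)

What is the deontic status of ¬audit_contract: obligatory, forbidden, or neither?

Premise 5 states O(anonymize_waiver) outright.
From O(anonymize_waiver) and premise 6, O(anonymize_waiver ⊃ ¬unfreeze_account), we obtain O(¬unfreeze_account).
Premise 3, O(¬quarantine_host ⊃ unfreeze_account), contraposes to O(¬unfreeze_account ⊃ quarantine_host); with O(¬unfreeze_account) we get O(quarantine_host).
Premise 7 is O(stow_gear ⊃ ¬quarantine_host); contrapositively O(quarantine_host ⊃ ¬stow_gear). Since O(quarantine_host) holds, K gives O(¬stow_gear).
The contrapositive of premise 4 (O(disclose_prescription ⊃ stow_gear)) is O(¬stow_gear ⊃ ¬disclose_prescription), and O(¬stow_gear) is already established, so O(¬disclose_prescription).
Premise 8, O(log_out ⊃ disclose_prescription), contraposes to O(¬disclose_prescription ⊃ ¬log_out); with O(¬disclose_prescription) we get O(¬log_out).
From O(¬log_out) and premise 9, O(¬log_out ⊃ ¬audit_contract), we obtain O(¬audit_contract).
Premises 1, 2, 10 do not contribute to this derivation.
Hence ¬audit_contract is obligatory.

Obligatory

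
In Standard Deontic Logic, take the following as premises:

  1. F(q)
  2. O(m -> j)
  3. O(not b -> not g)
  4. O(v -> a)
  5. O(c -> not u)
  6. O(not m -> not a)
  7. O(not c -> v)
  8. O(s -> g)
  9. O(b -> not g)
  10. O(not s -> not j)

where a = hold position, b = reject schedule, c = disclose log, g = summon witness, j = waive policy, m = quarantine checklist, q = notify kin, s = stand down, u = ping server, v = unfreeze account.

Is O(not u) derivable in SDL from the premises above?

By case analysis on not b: premise 3 gives O(not b -> not g) and premise 9 gives O(b -> not g), so O(not g) either way.
The contrapositive of premise 8 (O(s -> g)) is O(not g -> not s), and O(not g) is already established, so O(not s).
Applying K to premise 10 (O(not s -> not j)) and O(not s) yields O(not j).
Premise 2, O(m -> j), contraposes to O(not j -> not m); with O(not j) we get O(not m).
Premise 6 is O(not m -> not a); since O(not m), deontic closure gives O(not a).
The contrapositive of premise 4 (O(v -> a)) is O(not a -> not v), and O(not a) is already established, so O(not v).
Premise 7 is O(not c -> v); contrapositively O(not v -> c). Since O(not v) holds, K gives O(c).
With premise 5, O(c -> not u), the K-axiom yields O(not u).
Premise 1 does not contribute to this derivation.
So O(not u) follows.

Yes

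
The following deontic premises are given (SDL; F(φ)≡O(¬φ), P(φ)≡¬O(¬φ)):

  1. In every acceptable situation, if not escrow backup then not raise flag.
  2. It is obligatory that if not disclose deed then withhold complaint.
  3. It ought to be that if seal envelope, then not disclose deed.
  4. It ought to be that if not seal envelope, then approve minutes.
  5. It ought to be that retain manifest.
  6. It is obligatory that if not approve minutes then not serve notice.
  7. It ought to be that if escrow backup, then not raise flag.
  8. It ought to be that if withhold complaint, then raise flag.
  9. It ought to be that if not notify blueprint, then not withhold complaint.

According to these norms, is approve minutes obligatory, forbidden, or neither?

Obligatory

Premises 7 and 1 cover both cases: O(escrow_backup → ¬raise_flag) and O(¬escrow_backup → ¬raise_flag). Since escrow_backup ∨ ¬escrow_backup is a tautology, O(¬raise_flag) follows.
Premise 8 is O(withhold_complaint → raise_flag); contrapositively O(¬raise_flag → ¬withhold_complaint). Since O(¬raise_flag) holds, K gives O(¬withhold_complaint).
Premise 2, O(¬disclose_deed → withhold_complaint), contraposes to O(¬withhold_complaint → disclose_deed); with O(¬withhold_complaint) we get O(disclose_deed).
Premise 3, O(seal_envelope → ¬disclose_deed), contraposes to O(disclose_deed → ¬seal_envelope); with O(disclose_deed) we get O(¬seal_envelope).
Applying K to premise 4 (O(¬seal_envelope → approve_minutes)) and O(¬seal_envelope) yields O(approve_minutes).
Premises 5, 6, 9 do not contribute to this derivation.
Hence approve_minutes is obligatory.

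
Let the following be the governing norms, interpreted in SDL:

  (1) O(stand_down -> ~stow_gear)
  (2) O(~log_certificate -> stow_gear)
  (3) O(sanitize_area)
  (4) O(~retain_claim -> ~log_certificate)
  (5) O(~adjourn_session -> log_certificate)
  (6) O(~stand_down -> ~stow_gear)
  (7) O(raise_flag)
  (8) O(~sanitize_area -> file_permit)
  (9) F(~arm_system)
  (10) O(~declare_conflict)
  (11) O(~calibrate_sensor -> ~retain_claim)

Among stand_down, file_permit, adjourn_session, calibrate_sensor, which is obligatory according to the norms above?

calibrate_sensor

Premises 6 and 1 cover both cases: O(~stand_down -> ~stow_gear) and O(stand_down -> ~stow_gear). Since ~stand_down ∨ stand_down is a tautology, O(~stow_gear) follows.
Premise 2 is O(~log_certificate -> stow_gear); contrapositively O(~stow_gear -> log_certificate). Since O(~stow_gear) holds, K gives O(log_certificate).
The contrapositive of premise 4 (O(~retain_claim -> ~log_certificate)) is O(log_certificate -> retain_claim), and O(log_certificate) is already established, so O(retain_claim).
Premise 11, O(~calibrate_sensor -> ~retain_claim), contraposes to O(retain_claim -> calibrate_sensor); with O(retain_claim) we get O(calibrate_sensor).
So O(calibrate_sensor) holds — calibrate_sensor is obligatory. None of the other listed options is made obligatory by any chain of premises.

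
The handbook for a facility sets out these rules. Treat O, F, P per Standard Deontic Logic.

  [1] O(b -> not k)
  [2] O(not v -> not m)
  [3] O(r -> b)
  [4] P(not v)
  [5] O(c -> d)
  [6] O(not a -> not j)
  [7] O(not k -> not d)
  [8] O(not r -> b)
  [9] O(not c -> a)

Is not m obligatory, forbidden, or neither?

Premise 2 is O(not v -> not m), but O(not v) is not derivable from the premises (the permission P(not v) asserts only not O(v), not O(not v)), so it does not yield O(not m).
No premise or chain of K-axiom applications forces O(not m), and none forces O(m). So not m is neither obligatory nor forbidden under these norms.

Neither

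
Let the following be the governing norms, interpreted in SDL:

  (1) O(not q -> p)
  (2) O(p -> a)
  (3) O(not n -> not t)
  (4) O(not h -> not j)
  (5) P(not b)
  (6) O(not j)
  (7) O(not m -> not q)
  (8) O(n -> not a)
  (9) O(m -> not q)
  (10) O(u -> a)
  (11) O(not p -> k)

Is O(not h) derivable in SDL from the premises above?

Premise 4 is O(not h -> not j); even if O(not j) held, inferring O(not h) would be affirming the consequent — invalid.
No other premise forces O(not h). An ideal world satisfying every premise can still have not h false, so O(not h) is not derivable.

No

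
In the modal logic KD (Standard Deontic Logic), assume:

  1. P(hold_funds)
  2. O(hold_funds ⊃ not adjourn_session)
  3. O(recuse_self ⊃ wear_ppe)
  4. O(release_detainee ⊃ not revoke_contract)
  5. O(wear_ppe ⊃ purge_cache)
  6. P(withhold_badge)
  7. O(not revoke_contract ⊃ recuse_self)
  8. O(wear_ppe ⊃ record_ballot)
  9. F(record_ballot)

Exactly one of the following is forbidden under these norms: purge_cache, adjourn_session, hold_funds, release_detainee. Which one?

release_detainee

F(record_ballot) at premise 9 means O(not record_ballot).
Premise 8 is O(wear_ppe ⊃ record_ballot); contrapositively O(not record_ballot ⊃ not wear_ppe). Since O(not record_ballot) holds, K gives O(not wear_ppe).
The contrapositive of premise 3 (O(recuse_self ⊃ wear_ppe)) is O(not wear_ppe ⊃ not recuse_self), and O(not wear_ppe) is already established, so O(not recuse_self).
The contrapositive of premise 7 (O(not revoke_contract ⊃ recuse_self)) is O(not recuse_self ⊃ revoke_contract), and O(not recuse_self) is already established, so O(revoke_contract).
The contrapositive of premise 4 (O(release_detainee ⊃ not revoke_contract)) is O(revoke_contract ⊃ not release_detainee), and O(revoke_contract) is already established, so O(not release_detainee).
So O(not release_detainee) holds, i.e. release_detainee is forbidden. None of the other listed options is forbidden under the premises.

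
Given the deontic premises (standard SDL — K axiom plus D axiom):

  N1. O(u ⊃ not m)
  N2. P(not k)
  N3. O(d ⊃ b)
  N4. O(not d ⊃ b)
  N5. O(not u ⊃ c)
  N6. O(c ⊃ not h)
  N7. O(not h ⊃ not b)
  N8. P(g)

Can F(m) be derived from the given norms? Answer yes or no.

Premises 3 and 4 are O(d ⊃ b) and O(not d ⊃ b); every ideal world satisfies d or not d, so in either case b holds — hence O(b).
Premise 7 is O(not h ⊃ not b); contrapositively O(b ⊃ h). Since O(b) holds, K gives O(h).
Premise 6 is O(c ⊃ not h); contrapositively O(h ⊃ not c). Since O(h) holds, K gives O(not c).
Premise 5 is O(not u ⊃ c); contrapositively O(not c ⊃ u). Since O(not c) holds, K gives O(u).
With premise 1, O(u ⊃ not m), the K-axiom yields O(not m).
Premises 2, 8 do not contribute to this derivation.
So O(not m) holds, i.e. F(m). The claim follows.

Yes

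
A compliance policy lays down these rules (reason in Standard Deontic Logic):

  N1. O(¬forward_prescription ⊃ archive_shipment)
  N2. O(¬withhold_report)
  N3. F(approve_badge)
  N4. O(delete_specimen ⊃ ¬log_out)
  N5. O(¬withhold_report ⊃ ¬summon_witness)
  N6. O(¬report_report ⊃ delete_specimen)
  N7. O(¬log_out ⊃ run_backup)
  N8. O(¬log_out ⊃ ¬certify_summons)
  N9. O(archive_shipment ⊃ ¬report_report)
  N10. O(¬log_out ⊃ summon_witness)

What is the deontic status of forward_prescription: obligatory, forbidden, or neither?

From premise 2 we have O(¬withhold_report).
With premise 5, O(¬withhold_report ⊃ ¬summon_witness), the K-axiom yields O(¬summon_witness).
Premise 10, O(¬log_out ⊃ summon_witness), contraposes to O(¬summon_witness ⊃ log_out); with O(¬summon_witness) we get O(log_out).
Premise 4, O(delete_specimen ⊃ ¬log_out), contraposes to O(log_out ⊃ ¬delete_specimen); with O(log_out) we get O(¬delete_specimen).
Premise 6 is O(¬report_report ⊃ delete_specimen); contrapositively O(¬delete_specimen ⊃ report_report). Since O(¬delete_specimen) holds, K gives O(report_report).
Premise 9 is O(archive_shipment ⊃ ¬report_report); contrapositively O(report_report ⊃ ¬archive_shipment). Since O(report_report) holds, K gives O(¬archive_shipment).
Premise 1, O(¬forward_prescription ⊃ archive_shipment), contraposes to O(¬archive_shipment ⊃ forward_prescription); with O(¬archive_shipment) we get O(forward_prescription).
Premises 3, 7, 8 do not contribute to this derivation.
Hence forward_prescription is obligatory.

Obligatory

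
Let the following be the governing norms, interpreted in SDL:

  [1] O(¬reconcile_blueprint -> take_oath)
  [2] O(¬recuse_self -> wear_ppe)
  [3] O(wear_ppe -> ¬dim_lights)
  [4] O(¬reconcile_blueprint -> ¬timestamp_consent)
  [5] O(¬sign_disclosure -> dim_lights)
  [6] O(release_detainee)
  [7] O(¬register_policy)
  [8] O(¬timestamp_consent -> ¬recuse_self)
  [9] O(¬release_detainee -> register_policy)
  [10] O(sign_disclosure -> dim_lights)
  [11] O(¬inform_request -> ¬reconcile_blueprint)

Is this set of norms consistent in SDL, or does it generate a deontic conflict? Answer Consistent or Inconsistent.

Consistent

Premise 9 is O(¬release_detainee -> register_policy), but O(¬release_detainee) is not derivable from the premises, so it does not yield O(register_policy).
So O(register_policy) is not derivable, and the apparent clash with O(¬register_policy) does not arise.
A world satisfying every obligation exists (e.g. dim_lights=true, inform_request=true, reconcile_blueprint=true, recuse_self=true, register_policy=false, release_detainee=true, sign_disclosure=false, take_oath=false, timestamp_consent=true, wear_ppe=false); no atom is both obligatory and forbidden, so the set is consistent.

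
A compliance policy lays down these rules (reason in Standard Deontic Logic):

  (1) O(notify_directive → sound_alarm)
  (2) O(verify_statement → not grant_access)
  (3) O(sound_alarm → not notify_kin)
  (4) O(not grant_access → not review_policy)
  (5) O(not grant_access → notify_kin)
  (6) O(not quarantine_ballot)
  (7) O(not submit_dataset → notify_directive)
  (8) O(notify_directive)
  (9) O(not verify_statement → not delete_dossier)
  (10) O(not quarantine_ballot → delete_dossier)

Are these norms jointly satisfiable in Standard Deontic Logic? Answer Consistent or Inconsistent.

From premise 8 we have O(notify_directive).
Premise 1 is O(notify_directive → sound_alarm); since O(notify_directive), deontic closure gives O(sound_alarm).
Premise 3 is O(sound_alarm → not notify_kin); since O(sound_alarm), deontic closure gives O(not notify_kin).
Premise 5, O(not grant_access → notify_kin), contraposes to O(not notify_kin → grant_access); with O(not notify_kin) we get O(grant_access).
Premise 2, O(verify_statement → not grant_access), contraposes to O(grant_access → not verify_statement); with O(grant_access) we get O(not verify_statement).
With premise 9, O(not verify_statement → not delete_dossier), the K-axiom yields O(not delete_dossier).
The contrapositive of premise 10 (O(not quarantine_ballot → delete_dossier)) is O(not delete_dossier → quarantine_ballot), and O(not delete_dossier) is already established, so O(quarantine_ballot).
But premise 6 directly asserts O(not quarantine_ballot).
We now have both O(quarantine_ballot) and O(not quarantine_ballot) — quarantine_ballot is simultaneously obligatory and forbidden, violating the D-axiom.

Inconsistent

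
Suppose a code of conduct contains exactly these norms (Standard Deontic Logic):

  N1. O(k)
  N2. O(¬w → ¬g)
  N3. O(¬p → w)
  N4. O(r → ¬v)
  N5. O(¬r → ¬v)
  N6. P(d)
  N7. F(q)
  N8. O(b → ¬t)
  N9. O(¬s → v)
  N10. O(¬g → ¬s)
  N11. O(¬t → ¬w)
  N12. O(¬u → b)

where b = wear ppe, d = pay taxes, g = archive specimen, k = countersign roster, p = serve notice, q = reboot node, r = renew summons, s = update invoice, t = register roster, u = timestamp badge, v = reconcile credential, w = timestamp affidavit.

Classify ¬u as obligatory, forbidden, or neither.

Premises 4 and 5 are O(r → ¬v) and O(¬r → ¬v); every ideal world satisfies r or ¬r, so in either case ¬v holds — hence O(¬v).
Premise 9, O(¬s → v), contraposes to O(¬v → s); with O(¬v) we get O(s).
The contrapositive of premise 10 (O(¬g → ¬s)) is O(s → g), and O(s) is already established, so O(g).
Premise 2, O(¬w → ¬g), contraposes to O(g → w); with O(g) we get O(w).
The contrapositive of premise 11 (O(¬t → ¬w)) is O(w → t), and O(w) is already established, so O(t).
The contrapositive of premise 8 (O(b → ¬t)) is O(t → ¬b), and O(t) is already established, so O(¬b).
The contrapositive of premise 12 (O(¬u → b)) is O(¬b → u), and O(¬b) is already established, so O(u).
Premises 1, 3, 6, 7 do not contribute to this derivation.
Thus O(u), which is F(¬u): ¬u is forbidden.

Forbidden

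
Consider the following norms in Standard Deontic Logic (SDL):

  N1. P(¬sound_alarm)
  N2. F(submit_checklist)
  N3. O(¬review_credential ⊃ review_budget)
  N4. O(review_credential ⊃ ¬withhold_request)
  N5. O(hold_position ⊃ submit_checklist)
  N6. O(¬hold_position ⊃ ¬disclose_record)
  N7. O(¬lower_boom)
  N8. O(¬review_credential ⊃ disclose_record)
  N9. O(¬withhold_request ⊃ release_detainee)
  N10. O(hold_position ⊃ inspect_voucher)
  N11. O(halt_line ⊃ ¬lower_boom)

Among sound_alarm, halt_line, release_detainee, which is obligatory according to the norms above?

Premise 2 is F(submit_checklist), i.e. O(¬submit_checklist).
Premise 5, O(hold_position ⊃ submit_checklist), contraposes to O(¬submit_checklist ⊃ ¬hold_position); with O(¬submit_checklist) we get O(¬hold_position).
With premise 6, O(¬hold_position ⊃ ¬disclose_record), the K-axiom yields O(¬disclose_record).
The contrapositive of premise 8 (O(¬review_credential ⊃ disclose_record)) is O(¬disclose_record ⊃ review_credential), and O(¬disclose_record) is already established, so O(review_credential).
From O(review_credential) and premise 4, O(review_credential ⊃ ¬withhold_request), we obtain O(¬withhold_request).
From O(¬withhold_request) and premise 9, O(¬withhold_request ⊃ release_detainee), we obtain O(release_detainee).
So O(release_detainee) holds — release_detainee is obligatory. None of the other listed options is made obligatory by any chain of premises.

release_detainee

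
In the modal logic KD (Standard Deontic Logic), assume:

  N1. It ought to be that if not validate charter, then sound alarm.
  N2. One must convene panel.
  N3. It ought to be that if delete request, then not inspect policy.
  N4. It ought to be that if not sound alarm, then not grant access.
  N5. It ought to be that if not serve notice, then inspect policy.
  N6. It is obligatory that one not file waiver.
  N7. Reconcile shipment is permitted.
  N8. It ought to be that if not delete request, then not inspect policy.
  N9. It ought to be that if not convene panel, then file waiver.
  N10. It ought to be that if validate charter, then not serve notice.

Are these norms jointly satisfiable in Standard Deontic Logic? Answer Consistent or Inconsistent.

Premise 9 is O(¬convene_panel → file_waiver), but O(¬convene_panel) is not derivable from the premises, so it does not yield O(file_waiver).
So O(file_waiver) is not derivable, and the apparent clash with O(¬file_waiver) does not arise.
A world satisfying every obligation exists (e.g. convene_panel=true, delete_request=false, file_waiver=false, grant_access=false, inspect_policy=false, reconcile_shipment=false, serve_notice=true, sound_alarm=true, validate_charter=false); no atom is both obligatory and forbidden, so the set is consistent.

Consistent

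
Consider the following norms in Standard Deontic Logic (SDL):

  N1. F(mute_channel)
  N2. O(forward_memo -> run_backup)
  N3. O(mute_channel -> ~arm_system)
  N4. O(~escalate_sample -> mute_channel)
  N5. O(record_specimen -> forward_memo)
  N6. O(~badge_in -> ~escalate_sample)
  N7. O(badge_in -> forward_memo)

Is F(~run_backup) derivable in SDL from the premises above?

Premise 1 is F(mute_channel), i.e. O(~mute_channel).
The contrapositive of premise 4 (O(~escalate_sample -> mute_channel)) is O(~mute_channel -> escalate_sample), and O(~mute_channel) is already established, so O(escalate_sample).
The contrapositive of premise 6 (O(~badge_in -> ~escalate_sample)) is O(escalate_sample -> badge_in), and O(escalate_sample) is already established, so O(badge_in).
Premise 7 is O(badge_in -> forward_memo); since O(badge_in), deontic closure gives O(forward_memo).
From O(forward_memo) and premise 2, O(forward_memo -> run_backup), we obtain O(run_backup).
Premises 3, 5 do not contribute to this derivation.
So O(run_backup) holds, i.e. F(~run_backup). The claim follows.

Yes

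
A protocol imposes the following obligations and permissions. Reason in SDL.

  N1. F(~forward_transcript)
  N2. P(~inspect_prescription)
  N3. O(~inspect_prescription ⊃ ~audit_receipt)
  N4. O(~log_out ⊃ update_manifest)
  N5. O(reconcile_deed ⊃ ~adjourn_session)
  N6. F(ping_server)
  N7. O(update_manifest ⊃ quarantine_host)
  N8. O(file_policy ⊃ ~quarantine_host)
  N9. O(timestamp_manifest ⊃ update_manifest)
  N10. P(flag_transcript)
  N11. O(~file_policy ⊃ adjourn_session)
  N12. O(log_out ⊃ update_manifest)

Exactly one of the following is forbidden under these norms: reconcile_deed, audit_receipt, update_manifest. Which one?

Premises 4 and 12 cover both cases: O(~log_out ⊃ update_manifest) and O(log_out ⊃ update_manifest). Since ~log_out ∨ log_out is a tautology, O(update_manifest) follows.
Applying K to premise 7 (O(update_manifest ⊃ quarantine_host)) and O(update_manifest) yields O(quarantine_host).
The contrapositive of premise 8 (O(file_policy ⊃ ~quarantine_host)) is O(quarantine_host ⊃ ~file_policy), and O(quarantine_host) is already established, so O(~file_policy).
From O(~file_policy) and premise 11, O(~file_policy ⊃ adjourn_session), we obtain O(adjourn_session).
Premise 5, O(reconcile_deed ⊃ ~adjourn_session), contraposes to O(adjourn_session ⊃ ~reconcile_deed); with O(adjourn_session) we get O(~reconcile_deed).
So O(~reconcile_deed) holds, i.e. reconcile_deed is forbidden. None of the other listed options is forbidden under the premises.

reconcile_deed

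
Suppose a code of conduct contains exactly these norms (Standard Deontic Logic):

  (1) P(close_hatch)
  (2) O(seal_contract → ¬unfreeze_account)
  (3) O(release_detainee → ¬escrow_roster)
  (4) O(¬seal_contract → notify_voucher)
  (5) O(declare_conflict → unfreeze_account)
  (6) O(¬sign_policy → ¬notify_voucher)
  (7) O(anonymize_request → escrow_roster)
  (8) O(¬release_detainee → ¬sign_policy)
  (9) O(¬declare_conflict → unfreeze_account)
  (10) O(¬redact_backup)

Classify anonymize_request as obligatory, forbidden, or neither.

By case analysis on declare_conflict: premise 5 gives O(declare_conflict → unfreeze_account) and premise 9 gives O(¬declare_conflict → unfreeze_account), so O(unfreeze_account) either way.
Premise 2, O(seal_contract → ¬unfreeze_account), contraposes to O(unfreeze_account → ¬seal_contract); with O(unfreeze_account) we get O(¬seal_contract).
Applying K to premise 4 (O(¬seal_contract → notify_voucher)) and O(¬seal_contract) yields O(notify_voucher).
The contrapositive of premise 6 (O(¬sign_policy → ¬notify_voucher)) is O(notify_voucher → sign_policy), and O(notify_voucher) is already established, so O(sign_policy).
The contrapositive of premise 8 (O(¬release_detainee → ¬sign_policy)) is O(sign_policy → release_detainee), and O(sign_policy) is already established, so O(release_detainee).
Applying K to premise 3 (O(release_detainee → ¬escrow_roster)) and O(release_detainee) yields O(¬escrow_roster).
Premise 7 is O(anonymize_request → escrow_roster); contrapositively O(¬escrow_roster → ¬anonymize_request). Since O(¬escrow_roster) holds, K gives O(¬anonymize_request).
Premises 1, 10 do not contribute to this derivation.
Thus O(¬anonymize_request), which is F(anonymize_request): anonymize_request is forbidden.

Forbidden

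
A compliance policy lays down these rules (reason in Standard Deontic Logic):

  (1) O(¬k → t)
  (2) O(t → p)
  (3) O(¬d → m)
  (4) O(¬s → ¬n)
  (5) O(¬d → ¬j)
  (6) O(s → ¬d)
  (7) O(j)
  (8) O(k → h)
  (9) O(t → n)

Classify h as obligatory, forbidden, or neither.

From premise 7 we have O(j).
Premise 5, O(¬d → ¬j), contraposes to O(j → d); with O(j) we get O(d).
Premise 6, O(s → ¬d), contraposes to O(d → ¬s); with O(d) we get O(¬s).
Premise 4 is O(¬s → ¬n); since O(¬s), deontic closure gives O(¬n).
The contrapositive of premise 9 (O(t → n)) is O(¬n → ¬t), and O(¬n) is already established, so O(¬t).
The contrapositive of premise 1 (O(¬k → t)) is O(¬t → k), and O(¬t) is already established, so O(k).
From O(k) and premise 8, O(k → h), we obtain O(h).
Premises 2, 3 do not contribute to this derivation.
Hence h is obligatory.

Obligatory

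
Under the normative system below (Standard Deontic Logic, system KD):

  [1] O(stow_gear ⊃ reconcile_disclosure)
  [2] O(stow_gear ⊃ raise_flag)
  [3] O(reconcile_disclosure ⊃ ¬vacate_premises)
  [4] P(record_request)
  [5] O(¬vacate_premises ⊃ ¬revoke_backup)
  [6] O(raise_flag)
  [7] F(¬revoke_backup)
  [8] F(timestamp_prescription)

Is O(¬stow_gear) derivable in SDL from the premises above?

F(¬revoke_backup) at premise 7 means O(revoke_backup).
Premise 5 is O(¬vacate_premises ⊃ ¬revoke_backup); contrapositively O(revoke_backup ⊃ vacate_premises). Since O(revoke_backup) holds, K gives O(vacate_premises).
Premise 3 is O(reconcile_disclosure ⊃ ¬vacate_premises); contrapositively O(vacate_premises ⊃ ¬reconcile_disclosure). Since O(vacate_premises) holds, K gives O(¬reconcile_disclosure).
Premise 1, O(stow_gear ⊃ reconcile_disclosure), contraposes to O(¬reconcile_disclosure ⊃ ¬stow_gear); with O(¬reconcile_disclosure) we get O(¬stow_gear).
Premises 2, 4, 6, 8 do not contribute to this derivation.
So O(¬stow_gear) follows.

Yes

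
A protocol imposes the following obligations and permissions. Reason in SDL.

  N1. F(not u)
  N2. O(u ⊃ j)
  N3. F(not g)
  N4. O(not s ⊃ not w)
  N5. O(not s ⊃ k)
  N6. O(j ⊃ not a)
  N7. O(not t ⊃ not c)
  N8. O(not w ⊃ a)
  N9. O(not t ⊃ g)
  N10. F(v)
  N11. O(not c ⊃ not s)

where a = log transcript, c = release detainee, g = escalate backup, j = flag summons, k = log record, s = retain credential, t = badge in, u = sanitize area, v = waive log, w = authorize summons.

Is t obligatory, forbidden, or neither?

F(not u) at premise 1 means O(u).
Applying K to premise 2 (O(u ⊃ j)) and O(u) yields O(j).
Applying K to premise 6 (O(j ⊃ not a)) and O(j) yields O(not a).
Premise 8 is O(not w ⊃ a); contrapositively O(not a ⊃ w). Since O(not a) holds, K gives O(w).
The contrapositive of premise 4 (O(not s ⊃ not w)) is O(w ⊃ s), and O(w) is already established, so O(s).
Premise 11 is O(not c ⊃ not s); contrapositively O(s ⊃ c). Since O(s) holds, K gives O(c).
Premise 7, O(not t ⊃ not c), contraposes to O(c ⊃ t); with O(c) we get O(t).
Premises 3, 5, 9, 10 do not contribute to this derivation.
Hence t is obligatory.

Obligatory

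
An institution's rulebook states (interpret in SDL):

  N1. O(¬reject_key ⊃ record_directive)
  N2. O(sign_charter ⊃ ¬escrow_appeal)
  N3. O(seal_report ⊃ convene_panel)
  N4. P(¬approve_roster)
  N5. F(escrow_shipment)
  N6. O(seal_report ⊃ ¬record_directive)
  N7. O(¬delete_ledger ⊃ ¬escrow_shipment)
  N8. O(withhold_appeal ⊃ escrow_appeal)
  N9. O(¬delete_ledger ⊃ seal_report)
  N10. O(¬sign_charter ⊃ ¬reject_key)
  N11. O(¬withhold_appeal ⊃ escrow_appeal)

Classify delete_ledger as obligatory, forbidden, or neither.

Obligatory

Premises 11 and 8 are O(¬withhold_appeal ⊃ escrow_appeal) and O(withhold_appeal ⊃ escrow_appeal); every ideal world satisfies ¬withhold_appeal or withhold_appeal, so in either case escrow_appeal holds — hence O(escrow_appeal).
Premise 2, O(sign_charter ⊃ ¬escrow_appeal), contraposes to O(escrow_appeal ⊃ ¬sign_charter); with O(escrow_appeal) we get O(¬sign_charter).
With premise 10, O(¬sign_charter ⊃ ¬reject_key), the K-axiom yields O(¬reject_key).
Applying K to premise 1 (O(¬reject_key ⊃ record_directive)) and O(¬reject_key) yields O(record_directive).
Premise 6 is O(seal_report ⊃ ¬record_directive); contrapositively O(record_directive ⊃ ¬seal_report). Since O(record_directive) holds, K gives O(¬seal_report).
The contrapositive of premise 9 (O(¬delete_ledger ⊃ seal_report)) is O(¬seal_report ⊃ delete_ledger), and O(¬seal_report) is already established, so O(delete_ledger).
Premises 3, 4, 5, 7 do not contribute to this derivation.
Hence delete_ledger is obligatory.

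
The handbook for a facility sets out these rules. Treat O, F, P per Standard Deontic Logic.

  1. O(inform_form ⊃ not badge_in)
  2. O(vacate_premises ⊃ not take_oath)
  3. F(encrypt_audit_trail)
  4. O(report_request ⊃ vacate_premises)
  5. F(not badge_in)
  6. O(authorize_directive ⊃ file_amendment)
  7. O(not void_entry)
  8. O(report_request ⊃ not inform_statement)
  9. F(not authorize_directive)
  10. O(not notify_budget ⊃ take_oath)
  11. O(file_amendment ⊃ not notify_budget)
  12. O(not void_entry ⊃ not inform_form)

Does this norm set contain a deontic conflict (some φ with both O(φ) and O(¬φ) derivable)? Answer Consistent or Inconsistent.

Consistent

Premise 1 is O(inform_form ⊃ not badge_in), but O(inform_form) is not derivable from the premises, so it does not yield O(not badge_in).
So O(not badge_in) is not derivable, and the apparent clash with O(badge_in) does not arise.
A world satisfying every obligation exists (e.g. authorize_directive=true, badge_in=true, encrypt_audit_trail=false, file_amendment=true, inform_form=false, inform_statement=false, notify_budget=false, report_request=false, take_oath=true, vacate_premises=false, void_entry=false); no atom is both obligatory and forbidden, so the set is consistent.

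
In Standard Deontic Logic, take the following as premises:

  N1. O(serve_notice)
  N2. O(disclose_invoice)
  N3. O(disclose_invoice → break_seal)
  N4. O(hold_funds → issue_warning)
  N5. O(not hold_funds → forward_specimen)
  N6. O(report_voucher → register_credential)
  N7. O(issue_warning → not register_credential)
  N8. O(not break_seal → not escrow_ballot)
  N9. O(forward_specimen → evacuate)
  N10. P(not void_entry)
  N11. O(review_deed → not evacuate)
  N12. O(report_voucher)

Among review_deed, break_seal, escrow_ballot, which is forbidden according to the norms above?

Premise 12 gives O(report_voucher).
With premise 6, O(report_voucher → register_credential), the K-axiom yields O(register_credential).
Premise 7, O(issue_warning → not register_credential), contraposes to O(register_credential → not issue_warning); with O(register_credential) we get O(not issue_warning).
The contrapositive of premise 4 (O(hold_funds → issue_warning)) is O(not issue_warning → not hold_funds), and O(not issue_warning) is already established, so O(not hold_funds).
From O(not hold_funds) and premise 5, O(not hold_funds → forward_specimen), we obtain O(forward_specimen).
With premise 9, O(forward_specimen → evacuate), the K-axiom yields O(evacuate).
Premise 11 is O(review_deed → not evacuate); contrapositively O(evacuate → not review_deed). Since O(evacuate) holds, K gives O(not review_deed).
So O(not review_deed) holds, i.e. review_deed is forbidden. None of the other listed options is forbidden under the premises.

review_deed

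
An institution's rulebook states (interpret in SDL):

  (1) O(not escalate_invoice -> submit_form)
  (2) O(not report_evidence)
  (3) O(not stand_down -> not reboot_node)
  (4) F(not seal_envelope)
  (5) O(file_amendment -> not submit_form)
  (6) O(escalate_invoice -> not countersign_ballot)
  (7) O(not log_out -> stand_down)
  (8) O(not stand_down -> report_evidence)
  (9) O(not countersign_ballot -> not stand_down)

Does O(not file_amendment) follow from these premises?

Premise 2 states O(not report_evidence) outright.
Premise 8 is O(not stand_down -> report_evidence); contrapositively O(not report_evidence -> stand_down). Since O(not report_evidence) holds, K gives O(stand_down).
Premise 9 is O(not countersign_ballot -> not stand_down); contrapositively O(stand_down -> countersign_ballot). Since O(stand_down) holds, K gives O(countersign_ballot).
The contrapositive of premise 6 (O(escalate_invoice -> not countersign_ballot)) is O(countersign_ballot -> not escalate_invoice), and O(countersign_ballot) is already established, so O(not escalate_invoice).
From O(not escalate_invoice) and premise 1, O(not escalate_invoice -> submit_form), we obtain O(submit_form).
Premise 5 is O(file_amendment -> not submit_form); contrapositively O(submit_form -> not file_amendment). Since O(submit_form) holds, K gives O(not file_amendment).
Premises 3, 4, 7 do not contribute to this derivation.
So O(not file_amendment) follows.

Yes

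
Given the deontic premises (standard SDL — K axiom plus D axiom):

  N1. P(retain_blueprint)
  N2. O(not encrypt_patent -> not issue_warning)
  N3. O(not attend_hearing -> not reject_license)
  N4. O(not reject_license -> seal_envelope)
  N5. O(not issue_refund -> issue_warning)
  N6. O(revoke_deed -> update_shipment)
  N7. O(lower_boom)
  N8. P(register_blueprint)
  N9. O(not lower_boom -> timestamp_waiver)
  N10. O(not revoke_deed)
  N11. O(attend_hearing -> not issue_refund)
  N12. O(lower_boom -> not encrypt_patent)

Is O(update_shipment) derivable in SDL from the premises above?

Premise 6 is O(revoke_deed -> update_shipment), but O(revoke_deed) is not derivable from the premises, so it does not yield O(update_shipment).
No other premise forces O(update_shipment). An ideal world satisfying every premise can still have update_shipment false, so O(update_shipment) is not derivable.

No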